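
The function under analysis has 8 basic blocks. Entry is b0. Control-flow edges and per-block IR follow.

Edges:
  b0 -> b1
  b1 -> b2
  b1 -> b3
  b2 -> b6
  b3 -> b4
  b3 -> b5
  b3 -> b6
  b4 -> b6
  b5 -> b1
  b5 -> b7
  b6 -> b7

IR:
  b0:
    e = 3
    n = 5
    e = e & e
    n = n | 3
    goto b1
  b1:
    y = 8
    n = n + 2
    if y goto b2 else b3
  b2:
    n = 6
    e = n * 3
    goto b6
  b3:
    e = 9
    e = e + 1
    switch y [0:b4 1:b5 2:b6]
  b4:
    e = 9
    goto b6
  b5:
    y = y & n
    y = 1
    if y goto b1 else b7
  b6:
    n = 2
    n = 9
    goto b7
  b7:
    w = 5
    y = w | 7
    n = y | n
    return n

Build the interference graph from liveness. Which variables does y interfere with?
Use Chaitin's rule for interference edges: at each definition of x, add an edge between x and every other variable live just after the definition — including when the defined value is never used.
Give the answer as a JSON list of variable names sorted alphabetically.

def/use:
  b0: {e,n} / ∅
  b1: {n,y} / {n}
  b2: {e,n} / ∅
  b3: {e} / {y}
  b4: {e} / ∅
  b5: {y} / {n,y}
  b6: {n} / ∅
  b7: {n,w,y} / {n}

Liveness:
  live b0: ∅→{n}
  live b1: {n}→{n,y}
  live b2: ∅→∅
  live b3: {n,y}→{n,y}
  live b4: ∅→∅
  live b5: {n,y}→{n}
  live b6: ∅→{n}
  live b7: {n}→∅

Conflict graph:
  e — {n,y}
  n — {e,w,y}
  w — {n}
  y — {e,n}

N(y) = ["e", "n"]

Answer: ["e", "n"]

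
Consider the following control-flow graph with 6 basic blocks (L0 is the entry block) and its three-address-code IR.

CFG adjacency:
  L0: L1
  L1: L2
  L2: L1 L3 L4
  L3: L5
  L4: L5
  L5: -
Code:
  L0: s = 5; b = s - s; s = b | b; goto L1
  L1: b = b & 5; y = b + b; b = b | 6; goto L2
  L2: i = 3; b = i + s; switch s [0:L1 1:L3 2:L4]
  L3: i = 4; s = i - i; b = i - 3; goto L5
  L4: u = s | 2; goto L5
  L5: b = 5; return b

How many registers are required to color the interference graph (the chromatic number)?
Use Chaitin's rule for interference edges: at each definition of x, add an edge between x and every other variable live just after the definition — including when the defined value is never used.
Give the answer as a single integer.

Block summaries:
  L0: def={b,s} ue=∅
  L1: def={b,y} ue={b}
  L2: def={b,i} ue={s}
  L3: def={b,i,s} ue=∅
  L4: def={u} ue={s}
  L5: def={b} ue=∅

Live sets:
  live L0: ∅→{b,s}
  live L1: {b,s}→{s}
  live L2: {s}→{b,s}
  live L3: ∅→∅
  live L4: {s}→∅
  live L5: ∅→∅

Interference:
  b: {s,y}
  i: {s}
  s: {b,i,y}
  u: ∅
  y: {b,s}

Colouring:
  lower bound: {b,s,y} mutually conflict ⇒ χ ≥ 3
  assign b→r1 i→r1 s→r0 u→r0 y→r2 — no edge inside a register ⇒ χ ≤ 3
  χ = 3

Answer: 3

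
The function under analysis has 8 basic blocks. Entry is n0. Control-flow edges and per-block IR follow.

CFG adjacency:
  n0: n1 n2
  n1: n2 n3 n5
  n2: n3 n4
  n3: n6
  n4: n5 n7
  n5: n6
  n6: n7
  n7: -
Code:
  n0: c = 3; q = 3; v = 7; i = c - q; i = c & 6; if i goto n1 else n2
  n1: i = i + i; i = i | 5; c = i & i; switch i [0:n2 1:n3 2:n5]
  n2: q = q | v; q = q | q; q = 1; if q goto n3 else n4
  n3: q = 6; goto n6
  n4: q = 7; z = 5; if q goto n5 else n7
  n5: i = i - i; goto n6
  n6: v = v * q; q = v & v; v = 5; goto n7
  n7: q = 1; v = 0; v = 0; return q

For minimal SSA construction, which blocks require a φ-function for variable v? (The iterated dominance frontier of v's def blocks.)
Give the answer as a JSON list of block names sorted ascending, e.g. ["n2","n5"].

idom tree: n1←n0 n2←n0 n3←n0 n4←n2 n5←n0 n6←n0 n7←n0
Join-block Dom:
  n2: preds {n0,n1}: {n0} ∩ {n0,n1} = {n0}; idom=n0
  n3: preds {n1,n2}: {n0,n1} ∩ {n0,n2} = {n0}; idom=n0
  n5: preds {n1,n4}: {n0,n1} ∩ {n0,n2,n4} = {n0}; idom=n0
  n6: preds {n3,n5}: {n0,n3} ∩ {n0,n5} = {n0}; idom=n0
  n7: preds {n4,n6}: {n0,n2,n4} ∩ {n0,n6} = {n0}; idom=n0

Frontier:
  join n2 pred n0: · stop@n0
  join n2 pred n1: n1 stop@n0
  join n3 pred n1: n1 stop@n0
  join n3 pred n2: n2 stop@n0
  join n5 pred n1: n1 stop@n0
  join n5 pred n4: n4→n2 stop@n0
  join n6 pred n3: n3 stop@n0
  join n6 pred n5: n5 stop@n0
  join n7 pred n4: n4→n2 stop@n0
  join n7 pred n6: n6 stop@n0
  n0 → ∅
  n1 → {n2,n3,n5}
  n2 → {n3,n5,n7}
  n3 → {n6}
  n4 → {n5,n7}
  n5 → {n6}
  n6 → {n7}
  n7 → ∅

φ for v: defs {n0,n6,n7}
  DF⁺ = {n7}

Answer: ["n7"]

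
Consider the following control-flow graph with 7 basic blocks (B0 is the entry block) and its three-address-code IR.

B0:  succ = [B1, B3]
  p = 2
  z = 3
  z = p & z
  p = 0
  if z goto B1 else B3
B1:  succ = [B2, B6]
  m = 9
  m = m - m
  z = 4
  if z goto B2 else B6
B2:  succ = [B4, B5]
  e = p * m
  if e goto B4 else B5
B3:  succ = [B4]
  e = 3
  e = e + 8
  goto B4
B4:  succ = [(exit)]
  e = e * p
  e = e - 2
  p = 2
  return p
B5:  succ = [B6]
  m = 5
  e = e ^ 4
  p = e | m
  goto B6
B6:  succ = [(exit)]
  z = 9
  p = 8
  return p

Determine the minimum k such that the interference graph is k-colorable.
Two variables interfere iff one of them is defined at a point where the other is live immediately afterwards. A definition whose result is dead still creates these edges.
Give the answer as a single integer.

def/use:
  B0: def={p,z} ue=∅
  B1: def={m,z} ue=∅
  B2: def={e} ue={m,p}
  B3: def={e} ue=∅
  B4: def={e,p} ue={e,p}
  B5: def={e,m,p} ue={e}
  B6: def={p,z} ue=∅

Liveness:
  B0 li=∅ lo={p}
  B1 li={p} lo={m,p}
  B2 li={m,p} lo={e,p}
  B3 li={p} lo={e,p}
  B4 li={e,p} lo=∅
  B5 li={e} lo=∅
  B6 li=∅ lo=∅

Conflict graph:
  e↔{m,p}
  m↔{e,p,z}
  p↔{e,m,z}
  z↔{m,p}

Registers:
  lower bound: {e,m,p} mutually conflict ⇒ χ ≥ 3
  3-colouring: R0={m}  R1={p}  R2={e,z}
  χ = 3

Answer: 3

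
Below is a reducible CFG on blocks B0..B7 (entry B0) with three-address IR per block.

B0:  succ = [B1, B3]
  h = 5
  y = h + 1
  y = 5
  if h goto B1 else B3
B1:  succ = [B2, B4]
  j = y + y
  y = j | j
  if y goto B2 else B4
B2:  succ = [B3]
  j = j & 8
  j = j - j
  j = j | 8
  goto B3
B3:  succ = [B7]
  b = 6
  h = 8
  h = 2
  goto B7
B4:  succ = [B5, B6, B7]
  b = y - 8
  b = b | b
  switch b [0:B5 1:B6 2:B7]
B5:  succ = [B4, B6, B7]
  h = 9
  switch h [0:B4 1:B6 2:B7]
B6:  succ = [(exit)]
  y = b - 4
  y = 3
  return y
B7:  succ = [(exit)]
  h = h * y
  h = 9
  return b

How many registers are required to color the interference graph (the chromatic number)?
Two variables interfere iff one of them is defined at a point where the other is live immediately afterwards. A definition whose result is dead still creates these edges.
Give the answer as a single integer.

Per-block:
  B0: def={h,y} ue=∅
  B1: def={j,y} ue={y}
  B2: def={j} ue={j}
  B3: def={b,h} ue=∅
  B4: def={b} ue={y}
  B5: def={h} ue=∅
  B6: def={y} ue={b}
  B7: def={h} ue={b,h,y}

Liveness:
  B0 li=∅ lo={h,y}
  B1 li={h,y} lo={h,j,y}
  B2 li={j,y} lo={y}
  B3 li={y} lo={b,h,y}
  B4 li={h,y} lo={b,h,y}
  B5 li={b,y} lo={b,h,y}
  B6 li={b} lo=∅
  B7 li={b,h,y} lo=∅

Conflict graph:
  b — {h,y}
  h — {b,j,y}
  j — {h,y}
  y — {b,h,j}

Registers:
  clique {b,h,y} ⇒ need ≥ 3
  3-colouring: r0={h}  r1={y}  r2={b,j}
  χ = 3

Answer: 3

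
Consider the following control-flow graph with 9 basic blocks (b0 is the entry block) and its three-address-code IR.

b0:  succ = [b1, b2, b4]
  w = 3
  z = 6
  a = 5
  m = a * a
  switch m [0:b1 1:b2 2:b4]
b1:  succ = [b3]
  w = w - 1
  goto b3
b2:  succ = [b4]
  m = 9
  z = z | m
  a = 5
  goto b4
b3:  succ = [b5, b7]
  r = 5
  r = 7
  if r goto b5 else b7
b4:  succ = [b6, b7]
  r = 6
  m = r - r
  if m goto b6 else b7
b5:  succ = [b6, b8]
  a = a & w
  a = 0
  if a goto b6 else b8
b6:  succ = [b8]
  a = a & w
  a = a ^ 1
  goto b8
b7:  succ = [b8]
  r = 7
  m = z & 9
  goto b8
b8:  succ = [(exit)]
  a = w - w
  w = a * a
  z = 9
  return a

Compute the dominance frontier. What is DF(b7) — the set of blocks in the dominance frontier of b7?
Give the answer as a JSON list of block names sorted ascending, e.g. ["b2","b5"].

idom tree: b1←b0 b2←b0 b3←b1 b4←b0 b5←b3 b6←b0 b7←b0 b8←b0
Join-block Dom:
  b4: preds {b0,b2}: {b0} ∩ {b0,b2} = {b0}; idom=b0
  b6: preds {b4,b5}: {b0,b4} ∩ {b0,b1,b3,b5} = {b0}; idom=b0
  b7: preds {b3,b4}: {b0,b1,b3} ∩ {b0,b4} = {b0}; idom=b0
  b8: preds {b5,b6,b7}: {b0,b1,b3,b5} ∩ {b0,b6} ∩ {b0,b7} = {b0}; idom=b0

Frontier:
  b4←b0: walk · to b0
  b4←b2: walk b2 to b0
  b6←b4: walk b4 to b0
  b6←b5: walk b5→b3→b1 to b0
  b7←b3: walk b3→b1 to b0
  b7←b4: walk b4 to b0
  b8←b5: walk b5→b3→b1 to b0
  b8←b6: walk b6 to b0
  b8←b7: walk b7 to b0
  DF(b0)=∅
  DF(b1)={b6,b7,b8}
  DF(b2)={b4}
  DF(b3)={b6,b7,b8}
  DF(b4)={b6,b7}
  DF(b5)={b6,b8}
  DF(b6)={b8}
  DF(b7)={b8}
  DF(b8)=∅

DF(b7) = ["b8"]

Answer: ["b8"]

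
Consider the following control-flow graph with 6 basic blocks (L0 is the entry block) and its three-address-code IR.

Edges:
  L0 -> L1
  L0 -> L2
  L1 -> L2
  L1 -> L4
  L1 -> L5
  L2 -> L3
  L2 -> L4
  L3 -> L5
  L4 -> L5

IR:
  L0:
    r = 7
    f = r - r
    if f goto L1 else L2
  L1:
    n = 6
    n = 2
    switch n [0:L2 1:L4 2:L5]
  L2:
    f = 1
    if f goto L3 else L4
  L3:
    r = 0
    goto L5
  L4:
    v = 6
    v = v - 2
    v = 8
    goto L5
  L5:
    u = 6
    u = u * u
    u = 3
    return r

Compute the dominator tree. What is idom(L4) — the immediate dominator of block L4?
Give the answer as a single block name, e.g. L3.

Answer: L0

Analysis:
idom tree: L1←L0 L2←L0 L3←L2 L4←L0 L5←L0
Join-block Dom:
  L2: preds {L0,L1}: {L0} ∩ {L0,L1} = {L0}; idom=L0
  L4: preds {L1,L2}: {L0,L1} ∩ {L0,L2} = {L0}; idom=L0
  L5: preds {L1,L3,L4}: {L0,L1} ∩ {L0,L2,L3} ∩ {L0,L4} = {L0}; idom=L0

idom(L4) = L0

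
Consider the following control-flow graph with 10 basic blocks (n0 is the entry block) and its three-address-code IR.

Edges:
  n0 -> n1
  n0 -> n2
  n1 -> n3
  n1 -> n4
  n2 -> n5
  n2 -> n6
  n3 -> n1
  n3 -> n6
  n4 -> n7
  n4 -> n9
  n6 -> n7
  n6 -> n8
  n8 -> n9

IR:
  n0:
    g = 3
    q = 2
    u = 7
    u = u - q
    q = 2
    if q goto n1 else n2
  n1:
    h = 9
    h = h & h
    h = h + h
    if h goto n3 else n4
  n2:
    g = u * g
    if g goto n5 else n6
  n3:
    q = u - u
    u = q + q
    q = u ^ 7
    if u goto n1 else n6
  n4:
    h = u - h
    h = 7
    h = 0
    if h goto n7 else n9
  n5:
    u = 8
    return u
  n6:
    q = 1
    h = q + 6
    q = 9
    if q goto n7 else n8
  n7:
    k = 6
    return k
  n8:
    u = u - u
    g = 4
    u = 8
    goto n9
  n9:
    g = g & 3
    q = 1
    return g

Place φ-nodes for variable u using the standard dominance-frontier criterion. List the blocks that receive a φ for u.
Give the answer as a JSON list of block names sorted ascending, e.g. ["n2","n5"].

Answer: ["n1", "n6", "n7", "n9"]

Analysis:
idom tree: n1←n0 n2←n0 n3←n1 n4←n1 n5←n2 n6←n0 n7←n0 n8←n6 n9←n0
Join-block Dom:
  n1: preds {n0,n3}: {n0} ∩ {n0,n1,n3} = {n0}; idom=n0
  n6: preds {n2,n3}: {n0,n2} ∩ {n0,n1,n3} = {n0}; idom=n0
  n7: preds {n4,n6}: {n0,n1,n4} ∩ {n0,n6} = {n0}; idom=n0
  n9: preds {n4,n8}: {n0,n1,n4} ∩ {n0,n6,n8} = {n0}; idom=n0

DF derivation:
  join n1 pred n0: · stop@n0
  join n1 pred n3: n3→n1 stop@n0
  join n6 pred n2: n2 stop@n0
  join n6 pred n3: n3→n1 stop@n0
  join n7 pred n4: n4→n1 stop@n0
  join n7 pred n6: n6 stop@n0
  join n9 pred n4: n4→n1 stop@n0
  join n9 pred n8: n8→n6 stop@n0
  n0: DF=∅
  n1: DF={n1,n6,n7,n9}
  n2: DF={n6}
  n3: DF={n1,n6}
  n4: DF={n7,n9}
  n5: DF=∅
  n6: DF={n7,n9}
  n7: DF=∅
  n8: DF={n9}
  n9: DF=∅

φ for u: defs {n0,n3,n5,n8}
  DF⁺ = {n1,n6,n7,n9}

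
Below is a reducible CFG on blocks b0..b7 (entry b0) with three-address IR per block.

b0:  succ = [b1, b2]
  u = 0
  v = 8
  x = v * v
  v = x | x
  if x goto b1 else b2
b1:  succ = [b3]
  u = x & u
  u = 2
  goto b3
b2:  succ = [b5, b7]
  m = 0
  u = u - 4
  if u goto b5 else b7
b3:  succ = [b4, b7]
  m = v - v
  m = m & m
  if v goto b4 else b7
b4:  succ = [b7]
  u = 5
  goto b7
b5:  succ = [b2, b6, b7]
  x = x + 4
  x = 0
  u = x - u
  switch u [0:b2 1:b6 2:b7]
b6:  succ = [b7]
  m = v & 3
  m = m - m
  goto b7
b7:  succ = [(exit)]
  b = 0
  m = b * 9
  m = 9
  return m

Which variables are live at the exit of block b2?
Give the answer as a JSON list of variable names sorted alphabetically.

def/use:
  b0: {u,v,x} / ∅
  b1: {u} / {u,x}
  b2: {m,u} / {u}
  b3: {m} / {v}
  b4: {u} / ∅
  b5: {u,x} / {u,x}
  b6: {m} / {v}
  b7: {b,m} / ∅

Live sets:
  b0: in=∅ out={u,v,x}
  b1: in={u,v,x} out={v}
  b2: in={u,v,x} out={u,v,x}
  b3: in={v} out=∅
  b4: in=∅ out=∅
  b5: in={u,v,x} out={u,v,x}
  b6: in={v} out=∅
  b7: in=∅ out=∅

live-out(b2) = ["u", "v", "x"]

Answer: ["u", "v", "x"]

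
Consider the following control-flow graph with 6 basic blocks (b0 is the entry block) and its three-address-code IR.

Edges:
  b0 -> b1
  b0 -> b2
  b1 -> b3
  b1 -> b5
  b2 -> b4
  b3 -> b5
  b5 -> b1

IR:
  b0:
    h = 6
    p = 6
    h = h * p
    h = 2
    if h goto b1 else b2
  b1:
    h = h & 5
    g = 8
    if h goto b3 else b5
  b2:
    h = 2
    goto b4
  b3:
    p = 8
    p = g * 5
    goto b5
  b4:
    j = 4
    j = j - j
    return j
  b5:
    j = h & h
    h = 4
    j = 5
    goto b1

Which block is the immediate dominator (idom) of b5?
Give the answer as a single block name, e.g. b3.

Answer: b1

Derivation:
idom tree: b1←b0 b2←b0 b3←b1 b4←b2 b5←b1
Dom at joins:
  b1: preds {b0,b5}: {b0} ∩ {b0,b1,b5} = {b0}; idom=b0
  b5: preds {b1,b3}: {b0,b1} ∩ {b0,b1,b3} = {b0,b1}; idom=b1

idom(b5) = b1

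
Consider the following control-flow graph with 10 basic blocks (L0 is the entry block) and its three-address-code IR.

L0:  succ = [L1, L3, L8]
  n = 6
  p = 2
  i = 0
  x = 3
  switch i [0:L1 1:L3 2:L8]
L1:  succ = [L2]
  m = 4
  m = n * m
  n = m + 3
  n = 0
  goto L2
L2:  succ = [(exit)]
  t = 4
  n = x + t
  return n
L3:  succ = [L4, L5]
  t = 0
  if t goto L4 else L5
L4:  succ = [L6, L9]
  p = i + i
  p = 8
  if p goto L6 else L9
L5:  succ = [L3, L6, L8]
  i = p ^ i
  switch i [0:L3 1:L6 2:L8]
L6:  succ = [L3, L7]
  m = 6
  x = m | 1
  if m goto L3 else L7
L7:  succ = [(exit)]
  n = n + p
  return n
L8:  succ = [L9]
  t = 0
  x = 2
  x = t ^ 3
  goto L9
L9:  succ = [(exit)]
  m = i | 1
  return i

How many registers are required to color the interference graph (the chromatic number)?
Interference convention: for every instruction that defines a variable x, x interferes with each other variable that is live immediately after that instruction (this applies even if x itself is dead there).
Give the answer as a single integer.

Block summaries:
  L0 def {i,n,p,x} use ∅
  L1 def {m,n} use {n}
  L2 def {n,t} use {x}
  L3 def {t} use ∅
  L4 def {p} use {i}
  L5 def {i} use {i,p}
  L6 def {m,x} use ∅
  L7 def {n} use {n,p}
  L8 def {t,x} use ∅
  L9 def {m} use {i}

Backward fixpoint:
  live L0: ∅→{i,n,p,x}
  live L1: {n,x}→{x}
  live L2: {x}→∅
  live L3: {i,n,p}→{i,n,p}
  live L4: {i,n}→{i,n,p}
  live L5: {i,n,p}→{i,n,p}
  live L6: {i,n,p}→{i,n,p}
  live L7: {n,p}→∅
  live L8: {i}→{i}
  live L9: {i}→∅

Interfere edges:
  i — {m,n,p,t,x}
  m — {i,n,p,x}
  n — {i,m,p,t,x}
  p — {i,m,n,t,x}
  t — {i,n,p,x}
  x — {i,m,n,p,t}

Colouring:
  clique {i,m,n,p,x} ⇒ need ≥ 5
  assign i→c0 m→c4 n→c1 p→c2 t→c4 x→c3 — no edge inside a register ⇒ χ ≤ 5
  χ = 5

Answer: 5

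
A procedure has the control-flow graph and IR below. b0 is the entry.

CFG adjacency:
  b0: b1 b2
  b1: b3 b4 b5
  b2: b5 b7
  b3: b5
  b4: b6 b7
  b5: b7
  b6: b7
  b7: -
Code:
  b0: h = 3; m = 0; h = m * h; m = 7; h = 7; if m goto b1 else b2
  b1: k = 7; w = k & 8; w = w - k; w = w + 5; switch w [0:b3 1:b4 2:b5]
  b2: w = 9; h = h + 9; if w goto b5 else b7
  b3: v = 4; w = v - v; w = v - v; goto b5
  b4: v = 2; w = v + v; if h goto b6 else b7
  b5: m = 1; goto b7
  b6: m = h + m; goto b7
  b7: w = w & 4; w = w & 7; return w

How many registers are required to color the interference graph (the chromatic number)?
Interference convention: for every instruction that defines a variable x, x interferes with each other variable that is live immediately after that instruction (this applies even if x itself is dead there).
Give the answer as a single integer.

Per-block:
  b0: {h,m} / ∅
  b1: {k,w} / ∅
  b2: {h,w} / {h}
  b3: {v,w} / ∅
  b4: {v,w} / {h}
  b5: {m} / ∅
  b6: {m} / {h,m}
  b7: {w} / {w}

Backward fixpoint:
  b0 li=∅ lo={h,m}
  b1 li={h,m} lo={h,m,w}
  b2 li={h} lo={w}
  b3 li=∅ lo={w}
  b4 li={h,m} lo={h,m,w}
  b5 li={w} lo={w}
  b6 li={h,m,w} lo={w}
  b7 li={w} lo=∅

Conflict graph:
  h — {k,m,v,w}
  k — {h,m,w}
  m — {h,k,v,w}
  v — {h,m,w}
  w — {h,k,m,v}

Registers:
  clique {h,k,m,w} ⇒ need ≥ 4
  4-colouring: r0={h}  r1={m}  r2={w}  r3={k,v}
  χ = 4

Answer: 4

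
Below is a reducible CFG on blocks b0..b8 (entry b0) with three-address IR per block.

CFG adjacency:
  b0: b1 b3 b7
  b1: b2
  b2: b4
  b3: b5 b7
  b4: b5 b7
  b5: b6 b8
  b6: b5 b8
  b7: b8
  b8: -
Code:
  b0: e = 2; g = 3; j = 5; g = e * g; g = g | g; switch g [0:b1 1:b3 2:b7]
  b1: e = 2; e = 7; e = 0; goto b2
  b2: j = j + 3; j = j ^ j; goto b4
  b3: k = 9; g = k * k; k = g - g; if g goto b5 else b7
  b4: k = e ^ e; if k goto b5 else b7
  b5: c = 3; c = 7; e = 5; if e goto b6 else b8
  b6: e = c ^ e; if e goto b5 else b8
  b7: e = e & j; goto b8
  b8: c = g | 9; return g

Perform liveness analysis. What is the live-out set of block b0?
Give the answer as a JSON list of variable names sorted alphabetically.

Answer: ["e", "g", "j"]

Analysis:
Per-block:
  b0: {e,g,j} / ∅
  b1: {e} / ∅
  b2: {j} / {j}
  b3: {g,k} / ∅
  b4: {k} / {e}
  b5: {c,e} / ∅
  b6: {e} / {c,e}
  b7: {e} / {e,j}
  b8: {c} / {g}

Live sets:
  b0: in=∅ out={e,g,j}
  b1: in={g,j} out={e,g,j}
  b2: in={e,g,j} out={e,g,j}
  b3: in={e,j} out={e,g,j}
  b4: in={e,g,j} out={e,g,j}
  b5: in={g} out={c,e,g}
  b6: in={c,e,g} out={g}
  b7: in={e,g,j} out={g}
  b8: in={g} out=∅

live-out(b0) = ["e", "g", "j"]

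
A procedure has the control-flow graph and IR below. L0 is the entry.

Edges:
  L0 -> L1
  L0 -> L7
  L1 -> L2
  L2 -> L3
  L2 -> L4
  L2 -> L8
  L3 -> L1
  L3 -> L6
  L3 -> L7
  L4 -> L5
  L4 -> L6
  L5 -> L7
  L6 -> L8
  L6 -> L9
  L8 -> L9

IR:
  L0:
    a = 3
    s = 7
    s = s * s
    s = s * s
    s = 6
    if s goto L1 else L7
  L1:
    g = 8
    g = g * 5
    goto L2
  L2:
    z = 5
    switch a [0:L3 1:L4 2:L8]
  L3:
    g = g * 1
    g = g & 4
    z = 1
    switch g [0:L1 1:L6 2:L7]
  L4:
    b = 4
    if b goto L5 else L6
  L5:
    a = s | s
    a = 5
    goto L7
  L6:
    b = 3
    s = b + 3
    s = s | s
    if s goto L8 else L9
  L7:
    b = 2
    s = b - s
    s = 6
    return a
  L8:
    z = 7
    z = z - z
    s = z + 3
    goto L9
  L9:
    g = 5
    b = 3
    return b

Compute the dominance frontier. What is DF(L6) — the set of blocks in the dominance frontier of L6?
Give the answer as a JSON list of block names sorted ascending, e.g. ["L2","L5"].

Answer: ["L8", "L9"]

Analysis:
idom tree: L1←L0 L2←L1 L3←L2 L4←L2 L5←L4 L6←L2 L7←L0 L8←L2 L9←L2
Join-block Dom:
  L1: preds {L0,L3}: {L0} ∩ {L0,L1,L2,L3} = {L0}; idom=L0
  L6: preds {L3,L4}: {L0,L1,L2,L3} ∩ {L0,L1,L2,L4} = {L0,L1,L2}; idom=L2
  L7: preds {L0,L3,L5}: {L0} ∩ {L0,L1,L2,L3} ∩ {L0,L1,L2,L4,L5} = {L0}; idom=L0
  L8: preds {L2,L6}: {L0,L1,L2} ∩ {L0,L1,L2,L6} = {L0,L1,L2}; idom=L2
  L9: preds {L6,L8}: {L0,L1,L2,L6} ∩ {L0,L1,L2,L8} = {L0,L1,L2}; idom=L2

DF derivation:
  L1←L0: walk · to L0
  L1←L3: walk L3→L2→L1 to L0
  L6←L3: walk L3 to L2
  L6←L4: walk L4 to L2
  L7←L0: walk · to L0
  L7←L3: walk L3→L2→L1 to L0
  L7←L5: walk L5→L4→L2→L1 to L0
  L8←L2: walk · to L2
  L8←L6: walk L6 to L2
  L9←L6: walk L6 to L2
  L9←L8: walk L8 to L2
  DF(L0)=∅
  DF(L1)={L1,L7}
  DF(L2)={L1,L7}
  DF(L3)={L1,L6,L7}
  DF(L4)={L6,L7}
  DF(L5)={L7}
  DF(L6)={L8,L9}
  DF(L7)=∅
  DF(L8)={L9}
  DF(L9)=∅

DF(L6) = ["L8", "L9"]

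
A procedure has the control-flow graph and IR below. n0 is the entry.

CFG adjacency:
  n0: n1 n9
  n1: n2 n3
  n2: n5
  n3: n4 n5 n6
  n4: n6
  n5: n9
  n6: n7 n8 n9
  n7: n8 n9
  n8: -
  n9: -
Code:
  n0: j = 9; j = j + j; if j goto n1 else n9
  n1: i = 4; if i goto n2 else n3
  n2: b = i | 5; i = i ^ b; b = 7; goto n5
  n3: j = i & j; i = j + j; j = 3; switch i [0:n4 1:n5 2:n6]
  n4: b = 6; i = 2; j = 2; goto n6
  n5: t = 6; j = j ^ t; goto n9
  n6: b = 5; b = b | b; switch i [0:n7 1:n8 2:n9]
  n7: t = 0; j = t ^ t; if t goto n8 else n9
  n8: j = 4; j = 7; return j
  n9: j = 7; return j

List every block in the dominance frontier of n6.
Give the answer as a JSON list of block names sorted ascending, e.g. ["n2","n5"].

Answer: ["n9"]

Working:
idom tree: n1←n0 n2←n1 n3←n1 n4←n3 n5←n1 n6←n3 n7←n6 n8←n6 n9←n0
Dom∩ at merges:
  n5: preds {n2,n3}: {n0,n1,n2} ∩ {n0,n1,n3} = {n0,n1}; idom=n1
  n6: preds {n3,n4}: {n0,n1,n3} ∩ {n0,n1,n3,n4} = {n0,n1,n3}; idom=n3
  n8: preds {n6,n7}: {n0,n1,n3,n6} ∩ {n0,n1,n3,n6,n7} = {n0,n1,n3,n6}; idom=n6
  n9: preds {n0,n5,n6,n7}: {n0} ∩ {n0,n1,n5} ∩ {n0,n1,n3,n6} ∩ {n0,n1,n3,n6,n7} = {n0}; idom=n0

Frontier:
  n5←n2: walk n2 to n1
  n5←n3: walk n3 to n1
  n6←n3: walk · to n3
  n6←n4: walk n4 to n3
  n8←n6: walk · to n6
  n8←n7: walk n7 to n6
  n9←n0: walk · to n0
  n9←n5: walk n5→n1 to n0
  n9←n6: walk n6→n3→n1 to n0
  n9←n7: walk n7→n6→n3→n1 to n0
  n0 → ∅
  n1 → {n9}
  n2 → {n5}
  n3 → {n5,n9}
  n4 → {n6}
  n5 → {n9}
  n6 → {n9}
  n7 → {n8,n9}
  n8 → ∅
  n9 → ∅

DF(n6) = ["n9"]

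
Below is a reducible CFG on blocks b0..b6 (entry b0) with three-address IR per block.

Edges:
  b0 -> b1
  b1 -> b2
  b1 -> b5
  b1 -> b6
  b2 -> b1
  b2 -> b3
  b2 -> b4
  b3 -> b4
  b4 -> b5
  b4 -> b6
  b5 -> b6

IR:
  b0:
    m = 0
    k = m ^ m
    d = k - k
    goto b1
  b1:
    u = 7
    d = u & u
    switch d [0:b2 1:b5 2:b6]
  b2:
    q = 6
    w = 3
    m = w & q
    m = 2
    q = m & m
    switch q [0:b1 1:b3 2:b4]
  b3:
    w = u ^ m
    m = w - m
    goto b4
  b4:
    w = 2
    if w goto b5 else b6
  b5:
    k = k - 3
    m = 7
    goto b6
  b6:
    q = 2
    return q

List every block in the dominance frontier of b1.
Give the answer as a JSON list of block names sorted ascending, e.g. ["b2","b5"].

Answer: ["b1"]

Working:
idom tree: b1←b0 b2←b1 b3←b2 b4←b2 b5←b1 b6←b1
Dom∩ at merges:
  b1: preds {b0,b2}: {b0} ∩ {b0,b1,b2} = {b0}; idom=b0
  b4: preds {b2,b3}: {b0,b1,b2} ∩ {b0,b1,b2,b3} = {b0,b1,b2}; idom=b2
  b5: preds {b1,b4}: {b0,b1} ∩ {b0,b1,b2,b4} = {b0,b1}; idom=b1
  b6: preds {b1,b4,b5}: {b0,b1} ∩ {b0,b1,b2,b4} ∩ {b0,b1,b5} = {b0,b1}; idom=b1

DF walk-up:
  b1←b0: walk · to b0
  b1←b2: walk b2→b1 to b0
  b4←b2: walk · to b2
  b4←b3: walk b3 to b2
  b5←b1: walk · to b1
  b5←b4: walk b4→b2 to b1
  b6←b1: walk · to b1
  b6←b4: walk b4→b2 to b1
  b6←b5: walk b5 to b1
  b0 → ∅
  b1 → {b1}
  b2 → {b1,b5,b6}
  b3 → {b4}
  b4 → {b5,b6}
  b5 → {b6}
  b6 → ∅

DF(b1) = ["b1"]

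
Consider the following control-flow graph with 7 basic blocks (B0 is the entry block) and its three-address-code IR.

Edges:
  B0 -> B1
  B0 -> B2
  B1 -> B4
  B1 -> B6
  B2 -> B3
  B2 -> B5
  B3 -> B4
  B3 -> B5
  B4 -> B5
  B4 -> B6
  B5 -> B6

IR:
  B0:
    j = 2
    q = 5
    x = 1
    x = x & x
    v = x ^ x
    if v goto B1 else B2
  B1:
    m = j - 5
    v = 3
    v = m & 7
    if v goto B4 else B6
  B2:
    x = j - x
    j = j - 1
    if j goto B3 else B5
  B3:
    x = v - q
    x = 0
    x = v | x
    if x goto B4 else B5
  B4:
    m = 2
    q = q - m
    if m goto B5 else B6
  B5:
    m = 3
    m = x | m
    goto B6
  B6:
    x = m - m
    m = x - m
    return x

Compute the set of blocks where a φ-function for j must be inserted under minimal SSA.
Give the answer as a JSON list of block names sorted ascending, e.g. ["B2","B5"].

idom tree: B1←B0 B2←B0 B3←B2 B4←B0 B5←B0 B6←B0
Dom at joins:
  B4: preds {B1,B3}: {B0,B1} ∩ {B0,B2,B3} = {B0}; idom=B0
  B5: preds {B2,B3,B4}: {B0,B2} ∩ {B0,B2,B3} ∩ {B0,B4} = {B0}; idom=B0
  B6: preds {B1,B4,B5}: {B0,B1} ∩ {B0,B4} ∩ {B0,B5} = {B0}; idom=B0

Frontier:
  B4←B1: walk B1 to B0
  B4←B3: walk B3→B2 to B0
  B5←B2: walk B2 to B0
  B5←B3: walk B3→B2 to B0
  B5←B4: walk B4 to B0
  B6←B1: walk B1 to B0
  B6←B4: walk B4 to B0
  B6←B5: walk B5 to B0
  B0 → ∅
  B1 → {B4,B6}
  B2 → {B4,B5}
  B3 → {B4,B5}
  B4 → {B5,B6}
  B5 → {B6}
  B6 → ∅

φ for j: defs {B0,B2}
  DF⁺ = {B4,B5,B6}

Answer: ["B4", "B5", "B6"]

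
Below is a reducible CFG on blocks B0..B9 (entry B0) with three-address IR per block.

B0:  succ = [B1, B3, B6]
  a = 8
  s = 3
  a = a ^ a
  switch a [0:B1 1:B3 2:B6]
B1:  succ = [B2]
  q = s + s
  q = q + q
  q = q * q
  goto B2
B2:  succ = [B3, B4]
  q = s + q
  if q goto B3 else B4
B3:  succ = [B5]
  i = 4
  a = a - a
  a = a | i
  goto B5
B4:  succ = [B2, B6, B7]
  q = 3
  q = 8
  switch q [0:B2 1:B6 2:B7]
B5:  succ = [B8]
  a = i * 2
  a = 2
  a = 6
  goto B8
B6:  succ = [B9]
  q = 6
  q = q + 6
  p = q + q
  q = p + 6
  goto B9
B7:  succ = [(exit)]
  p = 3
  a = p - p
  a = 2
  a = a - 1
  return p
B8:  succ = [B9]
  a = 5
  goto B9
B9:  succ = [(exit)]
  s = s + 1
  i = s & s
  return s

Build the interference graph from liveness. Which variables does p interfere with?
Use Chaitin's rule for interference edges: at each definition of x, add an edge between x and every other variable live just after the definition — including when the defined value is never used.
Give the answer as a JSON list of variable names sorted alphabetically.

Per-block:
  B0: {a,s} / ∅
  B1: {q} / {s}
  B2: {q} / {q,s}
  B3: {a,i} / {a}
  B4: {q} / ∅
  B5: {a} / {i}
  B6: {p,q} / ∅
  B7: {a,p} / ∅
  B8: {a} / ∅
  B9: {i,s} / {s}

Liveness:
  live B0: ∅→{a,s}
  live B1: {a,s}→{a,q,s}
  live B2: {a,q,s}→{a,s}
  live B3: {a,s}→{i,s}
  live B4: {a,s}→{a,q,s}
  live B5: {i,s}→{s}
  live B6: {s}→{s}
  live B7: ∅→∅
  live B8: {s}→{s}
  live B9: {s}→∅

Interference:
  a↔{i,p,q,s}
  i↔{a,s}
  p↔{a,s}
  q↔{a,s}
  s↔{a,i,p,q}

N(p) = ["a", "s"]

Answer: ["a", "s"]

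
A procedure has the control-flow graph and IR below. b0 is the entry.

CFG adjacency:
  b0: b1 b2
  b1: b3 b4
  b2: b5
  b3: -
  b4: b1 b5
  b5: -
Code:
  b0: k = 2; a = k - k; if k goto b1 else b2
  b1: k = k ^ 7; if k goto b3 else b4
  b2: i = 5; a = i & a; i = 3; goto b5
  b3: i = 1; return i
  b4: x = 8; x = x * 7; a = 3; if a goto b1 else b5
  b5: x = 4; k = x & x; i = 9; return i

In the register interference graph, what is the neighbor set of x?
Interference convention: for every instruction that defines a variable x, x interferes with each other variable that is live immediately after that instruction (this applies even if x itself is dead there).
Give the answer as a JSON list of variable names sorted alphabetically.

Answer: ["k"]

Derivation:
Block summaries:
  b0: def={a,k} ue=∅
  b1: def={k} ue={k}
  b2: def={a,i} ue={a}
  b3: def={i} ue=∅
  b4: def={a,x} ue=∅
  b5: def={i,k,x} ue=∅

Liveness:
  live b0: ∅→{a,k}
  live b1: {k}→{k}
  live b2: {a}→∅
  live b3: ∅→∅
  live b4: {k}→{k}
  live b5: ∅→∅

Conflict graph:
  a — {i,k}
  i — {a}
  k — {a,x}
  x — {k}

N(x) = ["k"]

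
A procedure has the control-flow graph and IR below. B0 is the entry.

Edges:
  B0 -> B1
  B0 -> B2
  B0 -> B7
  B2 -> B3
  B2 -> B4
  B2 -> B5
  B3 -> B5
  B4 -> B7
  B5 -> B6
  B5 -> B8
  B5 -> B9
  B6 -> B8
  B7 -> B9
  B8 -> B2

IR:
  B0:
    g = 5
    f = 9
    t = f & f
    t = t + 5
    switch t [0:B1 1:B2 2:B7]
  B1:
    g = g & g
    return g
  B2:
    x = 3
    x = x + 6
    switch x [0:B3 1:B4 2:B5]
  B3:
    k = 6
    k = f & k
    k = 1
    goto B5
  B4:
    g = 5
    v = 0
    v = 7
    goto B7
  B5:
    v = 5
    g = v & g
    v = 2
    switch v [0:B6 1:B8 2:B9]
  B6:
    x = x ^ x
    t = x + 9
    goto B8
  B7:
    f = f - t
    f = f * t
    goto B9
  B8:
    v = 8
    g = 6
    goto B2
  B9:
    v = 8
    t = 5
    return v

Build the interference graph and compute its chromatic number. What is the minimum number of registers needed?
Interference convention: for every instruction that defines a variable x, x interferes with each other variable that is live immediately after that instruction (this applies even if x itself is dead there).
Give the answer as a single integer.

Per-block:
  B0: def={f,g,t} ue=∅
  B1: def={g} ue={g}
  B2: def={x} ue=∅
  B3: def={k} ue={f}
  B4: def={g,v} ue=∅
  B5: def={g,v} ue={g}
  B6: def={t,x} ue={x}
  B7: def={f} ue={f,t}
  B8: def={g,v} ue=∅
  B9: def={t,v} ue=∅

Backward fixpoint:
  live B0: ∅→{f,g,t}
  live B1: {g}→∅
  live B2: {f,g,t}→{f,g,t,x}
  live B3: {f,g,t,x}→{f,g,t,x}
  live B4: {f,t}→{f,t}
  live B5: {f,g,t,x}→{f,t,x}
  live B6: {f,x}→{f,t}
  live B7: {f,t}→∅
  live B8: {f,t}→{f,g,t}
  live B9: ∅→∅

Interfere edges:
  f — {g,k,t,v,x}
  g — {f,k,t,v,x}
  k — {f,g,t,x}
  t — {f,g,k,v,x}
  v — {f,g,t,x}
  x — {f,g,k,t,v}

Colouring:
  clique {f,g,k,t,x} ⇒ need ≥ 5
  assign f→c0 g→c1 k→c4 t→c2 v→c4 x→c3 — no edge inside a register ⇒ χ ≤ 5
  χ = 5

Answer: 5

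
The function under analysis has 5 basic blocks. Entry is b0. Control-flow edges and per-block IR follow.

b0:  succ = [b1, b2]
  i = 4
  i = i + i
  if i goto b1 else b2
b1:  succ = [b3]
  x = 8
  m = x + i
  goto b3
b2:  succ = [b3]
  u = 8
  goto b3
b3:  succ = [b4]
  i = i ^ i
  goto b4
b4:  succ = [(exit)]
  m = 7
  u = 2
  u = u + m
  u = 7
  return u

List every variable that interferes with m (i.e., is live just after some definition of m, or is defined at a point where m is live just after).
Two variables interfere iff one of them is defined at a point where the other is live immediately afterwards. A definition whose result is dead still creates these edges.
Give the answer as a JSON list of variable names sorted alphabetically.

Answer: ["i", "u"]

Derivation:
Per-block:
  b0: {i} / ∅
  b1: {m,x} / {i}
  b2: {u} / ∅
  b3: {i} / {i}
  b4: {m,u} / ∅

Live sets:
  live b0: ∅→{i}
  live b1: {i}→{i}
  live b2: {i}→{i}
  live b3: {i}→∅
  live b4: ∅→∅

Interfere edges:
  i: {m,u,x}
  m: {i,u}
  u: {i,m}
  x: {i}

N(m) = ["i", "u"]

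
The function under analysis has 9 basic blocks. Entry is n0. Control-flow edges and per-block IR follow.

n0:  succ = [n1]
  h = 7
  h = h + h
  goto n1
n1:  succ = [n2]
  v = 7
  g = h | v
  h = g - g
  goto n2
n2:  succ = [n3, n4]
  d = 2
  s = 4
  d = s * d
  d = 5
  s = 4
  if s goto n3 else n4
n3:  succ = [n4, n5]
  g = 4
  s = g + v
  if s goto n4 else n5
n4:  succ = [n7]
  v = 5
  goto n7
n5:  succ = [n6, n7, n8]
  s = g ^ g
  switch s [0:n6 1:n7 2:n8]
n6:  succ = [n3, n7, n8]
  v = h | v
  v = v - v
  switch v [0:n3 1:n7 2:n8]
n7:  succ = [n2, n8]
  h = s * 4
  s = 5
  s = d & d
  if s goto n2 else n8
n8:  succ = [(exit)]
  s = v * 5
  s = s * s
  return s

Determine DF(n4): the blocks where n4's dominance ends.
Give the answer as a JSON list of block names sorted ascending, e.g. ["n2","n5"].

idom tree: n1←n0 n2←n1 n3←n2 n4←n2 n5←n3 n6←n5 n7←n2 n8←n2
Dom at joins:
  n2: preds {n1,n7}: {n0,n1} ∩ {n0,n1,n2,n7} = {n0,n1}; idom=n1
  n3: preds {n2,n6}: {n0,n1,n2} ∩ {n0,n1,n2,n3,n5,n6} = {n0,n1,n2}; idom=n2
  n4: preds {n2,n3}: {n0,n1,n2} ∩ {n0,n1,n2,n3} = {n0,n1,n2}; idom=n2
  n7: preds {n4,n5,n6}: {n0,n1,n2,n4} ∩ {n0,n1,n2,n3,n5} ∩ {n0,n1,n2,n3,n5,n6} = {n0,n1,n2}; idom=n2
  n8: preds {n5,n6,n7}: {n0,n1,n2,n3,n5} ∩ {n0,n1,n2,n3,n5,n6} ∩ {n0,n1,n2,n7} = {n0,n1,n2}; idom=n2

DF derivation:
  n2←n1: walk · to n1
  n2←n7: walk n7→n2 to n1
  n3←n2: walk · to n2
  n3←n6: walk n6→n5→n3 to n2
  n4←n2: walk · to n2
  n4←n3: walk n3 to n2
  n7←n4: walk n4 to n2
  n7←n5: walk n5→n3 to n2
  n7←n6: walk n6→n5→n3 to n2
  n8←n5: walk n5→n3 to n2
  n8←n6: walk n6→n5→n3 to n2
  n8←n7: walk n7 to n2
  n0 → ∅
  n1 → ∅
  n2 → {n2}
  n3 → {n3,n4,n7,n8}
  n4 → {n7}
  n5 → {n3,n7,n8}
  n6 → {n3,n7,n8}
  n7 → {n2,n8}
  n8 → ∅

DF(n4) = ["n7"]

Answer: ["n7"]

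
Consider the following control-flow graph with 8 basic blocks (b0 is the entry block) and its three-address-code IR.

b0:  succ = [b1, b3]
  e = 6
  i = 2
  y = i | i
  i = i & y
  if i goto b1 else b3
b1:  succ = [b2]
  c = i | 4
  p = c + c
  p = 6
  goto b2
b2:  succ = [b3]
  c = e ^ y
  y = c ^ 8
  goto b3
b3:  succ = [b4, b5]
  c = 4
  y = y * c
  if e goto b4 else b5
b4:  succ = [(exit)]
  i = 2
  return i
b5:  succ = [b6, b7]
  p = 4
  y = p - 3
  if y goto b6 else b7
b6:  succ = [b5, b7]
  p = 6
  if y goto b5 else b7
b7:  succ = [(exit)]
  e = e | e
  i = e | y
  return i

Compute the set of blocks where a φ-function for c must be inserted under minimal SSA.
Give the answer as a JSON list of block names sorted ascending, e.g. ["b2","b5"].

Answer: ["b3"]

Derivation:
idom tree: b1←b0 b2←b1 b3←b0 b4←b3 b5←b3 b6←b5 b7←b5
Join-block Dom:
  b3: preds {b0,b2}: {b0} ∩ {b0,b1,b2} = {b0}; idom=b0
  b5: preds {b3,b6}: {b0,b3} ∩ {b0,b3,b5,b6} = {b0,b3}; idom=b3
  b7: preds {b5,b6}: {b0,b3,b5} ∩ {b0,b3,b5,b6} = {b0,b3,b5}; idom=b5

DF derivation:
  join b3 pred b0: · stop@b0
  join b3 pred b2: b2→b1 stop@b0
  join b5 pred b3: · stop@b3
  join b5 pred b6: b6→b5 stop@b3
  join b7 pred b5: · stop@b5
  join b7 pred b6: b6 stop@b5
  b0 → ∅
  b1 → {b3}
  b2 → {b3}
  b3 → ∅
  b4 → ∅
  b5 → {b5}
  b6 → {b5,b7}
  b7 → ∅

φ for c: defs {b1,b2,b3}
  DF⁺ = {b3}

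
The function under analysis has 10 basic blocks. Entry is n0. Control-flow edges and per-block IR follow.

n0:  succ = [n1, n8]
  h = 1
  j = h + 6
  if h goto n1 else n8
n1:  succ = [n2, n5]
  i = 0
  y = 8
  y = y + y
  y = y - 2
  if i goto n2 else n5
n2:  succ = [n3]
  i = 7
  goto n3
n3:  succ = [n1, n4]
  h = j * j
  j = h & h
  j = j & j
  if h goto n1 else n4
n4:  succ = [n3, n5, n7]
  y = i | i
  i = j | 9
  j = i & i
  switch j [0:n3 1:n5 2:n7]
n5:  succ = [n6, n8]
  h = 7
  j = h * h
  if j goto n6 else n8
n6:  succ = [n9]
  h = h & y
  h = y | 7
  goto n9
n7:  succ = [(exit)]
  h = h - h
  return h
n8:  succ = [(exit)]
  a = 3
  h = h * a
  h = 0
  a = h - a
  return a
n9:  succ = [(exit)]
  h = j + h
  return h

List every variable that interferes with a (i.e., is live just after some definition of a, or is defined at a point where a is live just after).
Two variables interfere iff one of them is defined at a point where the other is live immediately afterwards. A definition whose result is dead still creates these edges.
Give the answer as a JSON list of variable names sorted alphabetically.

Answer: ["h"]

Analysis:
Block summaries:
  n0: {h,j} / ∅
  n1: {i,y} / ∅
  n2: {i} / ∅
  n3: {h,j} / {j}
  n4: {i,j,y} / {i,j}
  n5: {h,j} / ∅
  n6: {h} / {h,y}
  n7: {h} / {h}
  n8: {a,h} / {h}
  n9: {h} / {h,j}

Live sets:
  n0: in=∅ out={h,j}
  n1: in={j} out={j,y}
  n2: in={j} out={i,j}
  n3: in={i,j} out={h,i,j}
  n4: in={h,i,j} out={h,i,j,y}
  n5: in={y} out={h,j,y}
  n6: in={h,j,y} out={h,j}
  n7: in={h} out=∅
  n8: in={h} out=∅
  n9: in={h,j} out=∅

Interference:
  a: {h}
  h: {a,i,j,y}
  i: {h,j,y}
  j: {h,i,y}
  y: {h,i,j}

N(a) = ["h"]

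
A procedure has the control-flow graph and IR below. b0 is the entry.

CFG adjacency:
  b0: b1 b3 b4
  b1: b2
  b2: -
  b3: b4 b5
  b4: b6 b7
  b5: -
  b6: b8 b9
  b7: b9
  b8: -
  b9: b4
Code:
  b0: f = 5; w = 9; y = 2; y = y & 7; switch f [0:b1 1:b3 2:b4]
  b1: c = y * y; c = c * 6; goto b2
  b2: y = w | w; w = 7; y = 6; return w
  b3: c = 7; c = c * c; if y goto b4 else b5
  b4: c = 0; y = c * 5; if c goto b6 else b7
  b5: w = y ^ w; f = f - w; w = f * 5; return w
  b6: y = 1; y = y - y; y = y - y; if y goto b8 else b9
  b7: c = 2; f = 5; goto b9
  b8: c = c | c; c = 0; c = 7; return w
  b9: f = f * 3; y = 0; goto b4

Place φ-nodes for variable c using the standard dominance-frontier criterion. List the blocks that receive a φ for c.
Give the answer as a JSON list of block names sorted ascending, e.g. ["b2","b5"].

idom tree: b1←b0 b2←b1 b3←b0 b4←b0 b5←b3 b6←b4 b7←b4 b8←b6 b9←b4
Dom at joins:
  b4: preds {b0,b3,b9}: {b0} ∩ {b0,b3} ∩ {b0,b4,b9} = {b0}; idom=b0
  b9: preds {b6,b7}: {b0,b4,b6} ∩ {b0,b4,b7} = {b0,b4}; idom=b4

DF derivation:
  join b4 pred b0: · stop@b0
  join b4 pred b3: b3 stop@b0
  join b4 pred b9: b9→b4 stop@b0
  join b9 pred b6: b6 stop@b4
  join b9 pred b7: b7 stop@b4
  b0 → ∅
  b1 → ∅
  b2 → ∅
  b3 → {b4}
  b4 → {b4}
  b5 → ∅
  b6 → {b9}
  b7 → {b9}
  b8 → ∅
  b9 → {b4}

φ for c: defs {b1,b3,b4,b7,b8}
  DF⁺ = {b4,b9}

Answer: ["b4", "b9"]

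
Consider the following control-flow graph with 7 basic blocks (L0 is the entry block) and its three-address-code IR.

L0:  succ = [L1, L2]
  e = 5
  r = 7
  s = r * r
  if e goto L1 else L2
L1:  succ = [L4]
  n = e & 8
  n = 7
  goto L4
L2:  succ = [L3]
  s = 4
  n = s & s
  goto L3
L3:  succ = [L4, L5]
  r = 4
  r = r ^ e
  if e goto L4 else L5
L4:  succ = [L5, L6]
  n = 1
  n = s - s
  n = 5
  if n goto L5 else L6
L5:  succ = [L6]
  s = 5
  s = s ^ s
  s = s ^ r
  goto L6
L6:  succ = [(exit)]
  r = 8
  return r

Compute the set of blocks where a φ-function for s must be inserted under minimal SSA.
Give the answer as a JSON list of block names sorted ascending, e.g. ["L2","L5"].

idom tree: L1←L0 L2←L0 L3←L2 L4←L0 L5←L0 L6←L0
Dom at joins:
  L4: preds {L1,L3}: {L0,L1} ∩ {L0,L2,L3} = {L0}; idom=L0
  L5: preds {L3,L4}: {L0,L2,L3} ∩ {L0,L4} = {L0}; idom=L0
  L6: preds {L4,L5}: {L0,L4} ∩ {L0,L5} = {L0}; idom=L0

DF walk-up:
  L4←L1: walk L1 to L0
  L4←L3: walk L3→L2 to L0
  L5←L3: walk L3→L2 to L0
  L5←L4: walk L4 to L0
  L6←L4: walk L4 to L0
  L6←L5: walk L5 to L0
  DF(L0)=∅
  DF(L1)={L4}
  DF(L2)={L4,L5}
  DF(L3)={L4,L5}
  DF(L4)={L5,L6}
  DF(L5)={L6}
  DF(L6)=∅

φ for s: defs {L0,L2,L5}
  DF⁺ = {L4,L5,L6}

Answer: ["L4", "L5", "L6"]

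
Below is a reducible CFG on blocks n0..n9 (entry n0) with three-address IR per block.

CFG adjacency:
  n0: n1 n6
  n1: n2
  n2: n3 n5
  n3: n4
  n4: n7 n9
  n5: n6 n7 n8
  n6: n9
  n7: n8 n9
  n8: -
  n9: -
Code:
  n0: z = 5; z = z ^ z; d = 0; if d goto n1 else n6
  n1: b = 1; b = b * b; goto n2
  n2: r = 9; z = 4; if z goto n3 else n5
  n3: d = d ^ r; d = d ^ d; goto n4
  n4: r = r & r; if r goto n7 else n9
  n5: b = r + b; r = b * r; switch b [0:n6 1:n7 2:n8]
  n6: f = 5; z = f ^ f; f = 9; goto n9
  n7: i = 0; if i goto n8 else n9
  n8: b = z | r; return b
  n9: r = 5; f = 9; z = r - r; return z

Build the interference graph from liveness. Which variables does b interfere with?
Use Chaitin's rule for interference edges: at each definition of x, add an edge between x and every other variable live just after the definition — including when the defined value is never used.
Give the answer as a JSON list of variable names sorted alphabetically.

Per-block:
  n0 def {d,z} use ∅
  n1 def {b} use ∅
  n2 def {r,z} use ∅
  n3 def {d} use {d,r}
  n4 def {r} use {r}
  n5 def {b,r} use {b,r}
  n6 def {f,z} use ∅
  n7 def {i} use ∅
  n8 def {b} use {r,z}
  n9 def {f,r,z} use ∅

Liveness:
  live n0: ∅→{d}
  live n1: {d}→{b,d}
  live n2: {b,d}→{b,d,r,z}
  live n3: {d,r,z}→{r,z}
  live n4: {r,z}→{r,z}
  live n5: {b,r,z}→{r,z}
  live n6: ∅→∅
  live n7: {r,z}→{r,z}
  live n8: {r,z}→∅
  live n9: ∅→∅

Conflict graph:
  b: {d,r,z}
  d: {b,r,z}
  f: {r}
  i: {r,z}
  r: {b,d,f,i,z}
  z: {b,d,i,r}

N(b) = ["d", "r", "z"]

Answer: ["d", "r", "z"]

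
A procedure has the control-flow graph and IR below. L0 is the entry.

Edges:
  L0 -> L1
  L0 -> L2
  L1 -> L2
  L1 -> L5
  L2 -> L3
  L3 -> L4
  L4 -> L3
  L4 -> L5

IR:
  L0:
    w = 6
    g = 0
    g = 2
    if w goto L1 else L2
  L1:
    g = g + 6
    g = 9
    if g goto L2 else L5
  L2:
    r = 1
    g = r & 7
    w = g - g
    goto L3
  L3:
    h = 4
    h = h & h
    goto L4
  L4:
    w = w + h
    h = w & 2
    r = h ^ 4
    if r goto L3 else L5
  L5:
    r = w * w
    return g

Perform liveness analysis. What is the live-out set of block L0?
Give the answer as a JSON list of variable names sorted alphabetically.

Answer: ["g", "w"]

Derivation:
Block summaries:
  L0: def={g,w} ue=∅
  L1: def={g} ue={g}
  L2: def={g,r,w} ue=∅
  L3: def={h} ue=∅
  L4: def={h,r,w} ue={h,w}
  L5: def={r} ue={g,w}

Backward fixpoint:
  live L0: ∅→{g,w}
  live L1: {g,w}→{g,w}
  live L2: ∅→{g,w}
  live L3: {g,w}→{g,h,w}
  live L4: {g,h,w}→{g,w}
  live L5: {g,w}→∅

live-out(L0) = ["g", "w"]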